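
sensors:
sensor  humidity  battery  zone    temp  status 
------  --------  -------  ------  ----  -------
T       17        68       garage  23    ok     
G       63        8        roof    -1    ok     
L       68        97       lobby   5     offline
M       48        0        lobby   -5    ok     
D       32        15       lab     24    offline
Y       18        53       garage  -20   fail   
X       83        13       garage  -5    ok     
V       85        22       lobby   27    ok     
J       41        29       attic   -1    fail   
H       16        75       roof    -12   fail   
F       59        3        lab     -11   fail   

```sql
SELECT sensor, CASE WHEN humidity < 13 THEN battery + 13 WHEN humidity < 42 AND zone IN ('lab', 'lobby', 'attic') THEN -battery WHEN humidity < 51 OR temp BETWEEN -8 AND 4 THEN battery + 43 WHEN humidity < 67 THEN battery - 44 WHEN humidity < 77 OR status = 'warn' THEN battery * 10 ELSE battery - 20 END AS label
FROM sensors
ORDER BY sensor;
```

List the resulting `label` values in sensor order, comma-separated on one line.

-15, -41, 51, 118, -29, 970, 43, 111, 2, 56, 96

sensor=D: humidity < 42 AND zone IN ('lab', 'lobby', 'attic') → -15
sensor=F: humidity < 67 → -41
sensor=G: humidity < 51 OR temp BETWEEN -8 AND 4 → 51
sensor=H: humidity < 51 OR temp BETWEEN -8 AND 4 → 118
sensor=J: humidity < 42 AND zone IN ('lab', 'lobby', 'attic') → -29
sensor=L: humidity < 77 OR status = 'warn' → 970
sensor=M: humidity < 51 OR temp BETWEEN -8 AND 4 → 43
sensor=T: humidity < 51 OR temp BETWEEN -8 AND 4 → 111
sensor=V: ELSE → 2
sensor=X: humidity < 51 OR temp BETWEEN -8 AND 4 → 56
sensor=Y: humidity < 51 OR temp BETWEEN -8 AND 4 → 96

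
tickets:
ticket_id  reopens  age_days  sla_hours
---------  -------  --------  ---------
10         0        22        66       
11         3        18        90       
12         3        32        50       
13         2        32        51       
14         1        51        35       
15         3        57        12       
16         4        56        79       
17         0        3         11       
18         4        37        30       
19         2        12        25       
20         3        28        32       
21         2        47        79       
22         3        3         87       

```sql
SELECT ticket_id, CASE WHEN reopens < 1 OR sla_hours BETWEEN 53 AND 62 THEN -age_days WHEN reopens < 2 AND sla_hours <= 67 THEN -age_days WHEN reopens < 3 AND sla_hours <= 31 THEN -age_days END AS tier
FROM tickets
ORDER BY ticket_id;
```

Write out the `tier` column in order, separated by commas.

ticket_id=10: reopens < 1 OR sla_hours BETWEEN 53 AND 62 → -22
ticket_id=11: (no match → NULL) → NULL
ticket_id=12: (no match → NULL) → NULL
ticket_id=13: (no match → NULL) → NULL
ticket_id=14: reopens < 2 AND sla_hours <= 67 → -51
ticket_id=15: (no match → NULL) → NULL
ticket_id=16: (no match → NULL) → NULL
ticket_id=17: reopens < 1 OR sla_hours BETWEEN 53 AND 62 → -3
ticket_id=18: (no match → NULL) → NULL
ticket_id=19: reopens < 3 AND sla_hours <= 31 → -12
ticket_id=20: (no match → NULL) → NULL
ticket_id=21: (no match → NULL) → NULL
ticket_id=22: (no match → NULL) → NULL

-22, NULL, NULL, NULL, -51, NULL, NULL, -3, NULL, -12, NULL, NULL, NULL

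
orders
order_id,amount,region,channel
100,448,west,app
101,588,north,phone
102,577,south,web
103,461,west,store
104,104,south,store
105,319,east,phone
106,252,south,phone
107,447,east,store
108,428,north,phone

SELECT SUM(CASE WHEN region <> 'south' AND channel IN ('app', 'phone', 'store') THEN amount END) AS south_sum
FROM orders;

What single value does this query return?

order_id=100: ✓ → 448
order_id=101: ✓ → 588
order_id=102: ✗
order_id=103: ✓ → 461
order_id=104: ✗
order_id=105: ✓ → 319
order_id=106: ✗
order_id=107: ✓ → 447
order_id=108: ✓ → 428
south_sum = 448 + 588 + 461 + 319 + 447 + 428 = 2691

2691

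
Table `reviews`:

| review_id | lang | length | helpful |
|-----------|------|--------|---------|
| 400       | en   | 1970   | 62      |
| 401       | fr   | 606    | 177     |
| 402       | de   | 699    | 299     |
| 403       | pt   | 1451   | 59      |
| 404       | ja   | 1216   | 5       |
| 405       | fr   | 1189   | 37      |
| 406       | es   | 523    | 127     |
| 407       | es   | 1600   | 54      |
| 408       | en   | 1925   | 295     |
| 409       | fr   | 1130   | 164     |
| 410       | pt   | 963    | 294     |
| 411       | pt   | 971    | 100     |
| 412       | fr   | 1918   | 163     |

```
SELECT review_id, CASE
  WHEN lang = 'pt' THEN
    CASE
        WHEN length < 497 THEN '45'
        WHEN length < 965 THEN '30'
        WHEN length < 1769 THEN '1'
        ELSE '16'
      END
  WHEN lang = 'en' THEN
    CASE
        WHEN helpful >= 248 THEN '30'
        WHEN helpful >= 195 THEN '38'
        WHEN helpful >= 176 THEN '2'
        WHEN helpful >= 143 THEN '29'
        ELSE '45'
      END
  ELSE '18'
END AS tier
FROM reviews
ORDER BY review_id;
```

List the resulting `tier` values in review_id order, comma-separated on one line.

review_id=400: lang='en' → inner[ELSE] → 45
review_id=401: lang='fr' → outer ELSE → 18
review_id=402: lang='de' → outer ELSE → 18
review_id=403: lang='pt' → inner[length < 1769] → 1
review_id=404: lang='ja' → outer ELSE → 18
review_id=405: lang='fr' → outer ELSE → 18
review_id=406: lang='es' → outer ELSE → 18
review_id=407: lang='es' → outer ELSE → 18
review_id=408: lang='en' → inner[helpful >= 248] → 30
review_id=409: lang='fr' → outer ELSE → 18
review_id=410: lang='pt' → inner[length < 965] → 30
review_id=411: lang='pt' → inner[length < 1769] → 1
review_id=412: lang='fr' → outer ELSE → 18

45, 18, 18, 1, 18, 18, 18, 18, 30, 18, 30, 1, 18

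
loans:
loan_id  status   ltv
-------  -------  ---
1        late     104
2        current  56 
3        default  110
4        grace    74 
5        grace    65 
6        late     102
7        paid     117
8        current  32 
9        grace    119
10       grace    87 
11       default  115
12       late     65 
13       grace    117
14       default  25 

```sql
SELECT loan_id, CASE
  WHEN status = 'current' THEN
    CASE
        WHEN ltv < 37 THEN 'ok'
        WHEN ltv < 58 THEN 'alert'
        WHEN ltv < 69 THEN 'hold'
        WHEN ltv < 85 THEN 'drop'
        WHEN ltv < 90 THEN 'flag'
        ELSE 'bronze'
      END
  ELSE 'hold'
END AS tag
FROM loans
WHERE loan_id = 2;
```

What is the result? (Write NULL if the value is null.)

alert

loan_id = 2: status=current, ltv=56.
status='current' → inner[ltv < 58] → alert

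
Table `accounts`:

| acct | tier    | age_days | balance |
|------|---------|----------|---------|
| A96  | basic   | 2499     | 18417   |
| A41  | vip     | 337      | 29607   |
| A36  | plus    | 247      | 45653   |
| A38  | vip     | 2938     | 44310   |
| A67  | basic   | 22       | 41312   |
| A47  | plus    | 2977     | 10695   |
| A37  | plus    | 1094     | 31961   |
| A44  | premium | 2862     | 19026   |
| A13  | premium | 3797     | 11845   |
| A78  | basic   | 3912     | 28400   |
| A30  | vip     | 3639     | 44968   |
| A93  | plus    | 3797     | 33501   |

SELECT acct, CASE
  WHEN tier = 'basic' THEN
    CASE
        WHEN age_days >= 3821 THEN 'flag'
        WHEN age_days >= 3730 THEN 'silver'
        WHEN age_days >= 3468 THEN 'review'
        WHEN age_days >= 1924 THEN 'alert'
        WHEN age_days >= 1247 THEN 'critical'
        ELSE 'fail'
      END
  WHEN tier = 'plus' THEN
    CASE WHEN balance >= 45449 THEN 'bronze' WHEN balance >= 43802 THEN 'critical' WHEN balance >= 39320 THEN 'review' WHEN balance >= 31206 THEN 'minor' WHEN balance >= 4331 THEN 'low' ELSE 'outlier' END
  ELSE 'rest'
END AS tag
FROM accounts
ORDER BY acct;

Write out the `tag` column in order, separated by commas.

acct=A13: tier='premium' → outer ELSE → rest
acct=A30: tier='vip' → outer ELSE → rest
acct=A36: tier='plus' → inner[balance >= 45449] → bronze
acct=A37: tier='plus' → inner[balance >= 31206] → minor
acct=A38: tier='vip' → outer ELSE → rest
acct=A41: tier='vip' → outer ELSE → rest
acct=A44: tier='premium' → outer ELSE → rest
acct=A47: tier='plus' → inner[balance >= 4331] → low
acct=A67: tier='basic' → inner[ELSE] → fail
acct=A78: tier='basic' → inner[age_days >= 3821] → flag
acct=A93: tier='plus' → inner[balance >= 31206] → minor
acct=A96: tier='basic' → inner[age_days >= 1924] → alert

rest, rest, bronze, minor, rest, rest, rest, low, fail, flag, minor, alert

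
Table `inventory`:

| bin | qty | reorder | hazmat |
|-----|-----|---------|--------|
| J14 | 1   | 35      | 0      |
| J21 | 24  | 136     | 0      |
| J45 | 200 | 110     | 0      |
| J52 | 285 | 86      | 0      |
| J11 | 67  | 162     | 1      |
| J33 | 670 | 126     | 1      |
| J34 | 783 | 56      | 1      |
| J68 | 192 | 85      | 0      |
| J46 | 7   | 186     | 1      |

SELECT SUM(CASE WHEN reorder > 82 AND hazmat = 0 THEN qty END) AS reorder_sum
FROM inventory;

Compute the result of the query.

701

bin=J14: ✗
bin=J21: ✓ → 24
bin=J45: ✓ → 200
bin=J52: ✓ → 285
bin=J11: ✗
bin=J33: ✗
bin=J34: ✗
bin=J68: ✓ → 192
bin=J46: ✗
reorder_sum = 24 + 200 + 285 + 192 = 701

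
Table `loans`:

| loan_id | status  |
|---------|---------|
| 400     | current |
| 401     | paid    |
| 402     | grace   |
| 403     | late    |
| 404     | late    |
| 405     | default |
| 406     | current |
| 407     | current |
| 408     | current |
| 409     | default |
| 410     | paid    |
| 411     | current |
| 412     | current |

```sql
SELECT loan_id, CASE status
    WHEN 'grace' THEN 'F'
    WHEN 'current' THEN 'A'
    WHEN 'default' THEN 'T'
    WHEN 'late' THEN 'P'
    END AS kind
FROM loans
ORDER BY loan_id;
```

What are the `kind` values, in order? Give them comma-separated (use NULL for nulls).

A, NULL, F, P, P, T, A, A, A, T, NULL, A, A

loan_id=400: status='current' → A
loan_id=401: (no match → NULL) → NULL
loan_id=402: status='grace' → F
loan_id=403: status='late' → P
loan_id=404: status='late' → P
loan_id=405: status='default' → T
loan_id=406: status='current' → A
loan_id=407: status='current' → A
loan_id=408: status='current' → A
loan_id=409: status='default' → T
loan_id=410: (no match → NULL) → NULL
loan_id=411: status='current' → A
loan_id=412: status='current' → A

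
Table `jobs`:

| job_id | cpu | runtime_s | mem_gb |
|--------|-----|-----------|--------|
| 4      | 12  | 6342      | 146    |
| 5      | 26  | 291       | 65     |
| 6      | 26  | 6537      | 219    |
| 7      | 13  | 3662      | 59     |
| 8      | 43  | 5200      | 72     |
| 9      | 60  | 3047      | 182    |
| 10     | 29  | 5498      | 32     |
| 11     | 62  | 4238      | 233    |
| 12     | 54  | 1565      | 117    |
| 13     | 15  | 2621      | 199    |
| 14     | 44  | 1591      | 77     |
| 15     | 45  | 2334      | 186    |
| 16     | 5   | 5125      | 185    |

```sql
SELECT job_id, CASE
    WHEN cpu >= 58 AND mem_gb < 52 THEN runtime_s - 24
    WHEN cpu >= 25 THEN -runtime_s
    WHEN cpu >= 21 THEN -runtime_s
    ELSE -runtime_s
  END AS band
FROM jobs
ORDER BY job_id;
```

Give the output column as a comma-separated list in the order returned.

-6342, -291, -6537, -3662, -5200, -3047, -5498, -4238, -1565, -2621, -1591, -2334, -5125

job_id=4: ELSE → -6342
job_id=5: cpu >= 25 → -291
job_id=6: cpu >= 25 → -6537
job_id=7: ELSE → -3662
job_id=8: cpu >= 25 → -5200
job_id=9: cpu >= 25 → -3047
job_id=10: cpu >= 25 → -5498
job_id=11: cpu >= 25 → -4238
job_id=12: cpu >= 25 → -1565
job_id=13: ELSE → -2621
job_id=14: cpu >= 25 → -1591
job_id=15: cpu >= 25 → -2334
job_id=16: ELSE → -5125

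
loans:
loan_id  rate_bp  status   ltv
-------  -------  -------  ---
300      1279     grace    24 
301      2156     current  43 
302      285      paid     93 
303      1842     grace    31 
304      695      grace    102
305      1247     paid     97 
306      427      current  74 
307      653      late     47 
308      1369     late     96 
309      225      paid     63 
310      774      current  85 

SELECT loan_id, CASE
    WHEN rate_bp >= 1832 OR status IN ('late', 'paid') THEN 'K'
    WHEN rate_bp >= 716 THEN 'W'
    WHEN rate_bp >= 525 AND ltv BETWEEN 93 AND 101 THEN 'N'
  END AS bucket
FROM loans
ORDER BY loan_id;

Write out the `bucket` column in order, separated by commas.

loan_id=300: rate_bp >= 716 → W
loan_id=301: rate_bp >= 1832 OR status IN ('late', 'paid') → K
loan_id=302: rate_bp >= 1832 OR status IN ('late', 'paid') → K
loan_id=303: rate_bp >= 1832 OR status IN ('late', 'paid') → K
loan_id=304: (no match → NULL) → NULL
loan_id=305: rate_bp >= 1832 OR status IN ('late', 'paid') → K
loan_id=306: (no match → NULL) → NULL
loan_id=307: rate_bp >= 1832 OR status IN ('late', 'paid') → K
loan_id=308: rate_bp >= 1832 OR status IN ('late', 'paid') → K
loan_id=309: rate_bp >= 1832 OR status IN ('late', 'paid') → K
loan_id=310: rate_bp >= 716 → W

W, K, K, K, NULL, K, NULL, K, K, K, W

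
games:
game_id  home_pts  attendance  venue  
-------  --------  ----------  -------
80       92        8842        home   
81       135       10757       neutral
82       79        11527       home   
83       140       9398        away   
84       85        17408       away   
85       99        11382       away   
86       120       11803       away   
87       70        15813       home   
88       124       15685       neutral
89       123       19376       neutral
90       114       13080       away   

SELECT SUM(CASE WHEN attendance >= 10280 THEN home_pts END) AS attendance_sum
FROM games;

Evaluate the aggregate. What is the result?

949

game_id=80: ✗
game_id=81: ✓ → 135
game_id=82: ✓ → 79
game_id=83: ✗
game_id=84: ✓ → 85
game_id=85: ✓ → 99
game_id=86: ✓ → 120
game_id=87: ✓ → 70
game_id=88: ✓ → 124
game_id=89: ✓ → 123
game_id=90: ✓ → 114
attendance_sum = 135 + 79 + 85 + 99 + 120 + 70 + 124 + 123 + 114 = 949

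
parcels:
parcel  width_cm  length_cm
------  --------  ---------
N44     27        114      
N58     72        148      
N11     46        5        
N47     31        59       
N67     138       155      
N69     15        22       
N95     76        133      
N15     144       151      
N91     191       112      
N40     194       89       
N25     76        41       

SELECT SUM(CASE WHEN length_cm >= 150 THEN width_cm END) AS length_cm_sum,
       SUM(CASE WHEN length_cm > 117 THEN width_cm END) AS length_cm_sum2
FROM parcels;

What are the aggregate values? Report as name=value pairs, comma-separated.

[length_cm_sum: length_cm >= 150]
parcel=N44: ✗
parcel=N58: ✗
parcel=N11: ✗
parcel=N47: ✗
parcel=N67: ✓ → 138
parcel=N69: ✗
parcel=N95: ✗
parcel=N15: ✓ → 144
parcel=N91: ✗
parcel=N40: ✗
parcel=N25: ✗
length_cm_sum = 138 + 144 = 282
—
[length_cm_sum2: length_cm > 117]
parcel=N44: ✗
parcel=N58: ✓ → 72
parcel=N11: ✗
parcel=N47: ✗
parcel=N67: ✓ → 138
parcel=N69: ✗
parcel=N95: ✓ → 76
parcel=N15: ✓ → 144
parcel=N91: ✗
parcel=N40: ✗
parcel=N25: ✗
length_cm_sum2 = 72 + 138 + 76 + 144 = 430

length_cm_sum=282, length_cm_sum2=430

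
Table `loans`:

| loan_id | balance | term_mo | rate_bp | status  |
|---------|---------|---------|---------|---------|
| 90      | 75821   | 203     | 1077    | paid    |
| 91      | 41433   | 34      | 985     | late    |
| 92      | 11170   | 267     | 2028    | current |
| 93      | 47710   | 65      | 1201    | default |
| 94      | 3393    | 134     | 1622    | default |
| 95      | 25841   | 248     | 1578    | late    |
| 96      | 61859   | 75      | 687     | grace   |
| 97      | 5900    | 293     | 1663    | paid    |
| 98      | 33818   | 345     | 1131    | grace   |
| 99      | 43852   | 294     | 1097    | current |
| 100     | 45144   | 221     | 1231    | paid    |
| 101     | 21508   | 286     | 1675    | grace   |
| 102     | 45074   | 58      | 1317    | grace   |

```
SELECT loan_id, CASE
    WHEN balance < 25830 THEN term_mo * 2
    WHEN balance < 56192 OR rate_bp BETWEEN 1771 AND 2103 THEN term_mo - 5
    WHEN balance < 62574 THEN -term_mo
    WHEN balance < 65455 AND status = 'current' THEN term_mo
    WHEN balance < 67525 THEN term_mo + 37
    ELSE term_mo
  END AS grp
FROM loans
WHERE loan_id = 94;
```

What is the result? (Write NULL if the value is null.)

loan_id = 94: balance=3393, term_mo=134, rate_bp=1622, status=default.
balance < 25830 → true → 268

268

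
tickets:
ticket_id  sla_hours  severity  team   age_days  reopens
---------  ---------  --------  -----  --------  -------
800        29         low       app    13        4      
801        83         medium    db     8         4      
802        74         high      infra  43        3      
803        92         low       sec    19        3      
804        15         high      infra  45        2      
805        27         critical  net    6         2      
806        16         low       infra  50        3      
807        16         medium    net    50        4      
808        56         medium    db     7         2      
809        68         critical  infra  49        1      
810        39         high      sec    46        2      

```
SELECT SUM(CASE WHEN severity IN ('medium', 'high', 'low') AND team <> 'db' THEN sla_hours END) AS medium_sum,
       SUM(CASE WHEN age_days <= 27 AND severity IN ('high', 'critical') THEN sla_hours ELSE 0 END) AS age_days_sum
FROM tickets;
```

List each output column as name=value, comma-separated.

medium_sum=281, age_days_sum=27

[medium_sum: severity IN ('medium', 'high', 'low') AND team <> 'db']
ticket_id=800: ✓ → 29
ticket_id=801: ✗
ticket_id=802: ✓ → 74
ticket_id=803: ✓ → 92
ticket_id=804: ✓ → 15
ticket_id=805: ✗
ticket_id=806: ✓ → 16
ticket_id=807: ✓ → 16
ticket_id=808: ✗
ticket_id=809: ✗
ticket_id=810: ✓ → 39
medium_sum = 29 + 74 + 92 + 15 + 16 + 16 + 39 = 281
—
[age_days_sum: age_days <= 27 AND severity IN ('high', 'critical')]
ticket_id=800: ✗
ticket_id=801: ✗
ticket_id=802: ✗
ticket_id=803: ✗
ticket_id=804: ✗
ticket_id=805: ✓ → 27
ticket_id=806: ✗
ticket_id=807: ✗
ticket_id=808: ✗
ticket_id=809: ✗
ticket_id=810: ✗
age_days_sum = 27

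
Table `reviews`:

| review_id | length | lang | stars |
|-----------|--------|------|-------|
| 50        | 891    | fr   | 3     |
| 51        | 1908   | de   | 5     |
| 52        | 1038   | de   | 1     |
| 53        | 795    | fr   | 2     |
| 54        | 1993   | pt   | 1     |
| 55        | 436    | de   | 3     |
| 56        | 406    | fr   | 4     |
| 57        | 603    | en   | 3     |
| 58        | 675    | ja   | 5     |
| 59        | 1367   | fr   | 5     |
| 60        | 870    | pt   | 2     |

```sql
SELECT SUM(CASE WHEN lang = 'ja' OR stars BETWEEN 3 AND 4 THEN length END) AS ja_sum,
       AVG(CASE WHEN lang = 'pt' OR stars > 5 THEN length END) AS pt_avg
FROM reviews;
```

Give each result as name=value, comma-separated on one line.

[ja_sum: lang = 'ja' OR stars BETWEEN 3 AND 4]
review_id=50: ✓ → 891
review_id=51: ✗
review_id=52: ✗
review_id=53: ✗
review_id=54: ✗
review_id=55: ✓ → 436
review_id=56: ✓ → 406
review_id=57: ✓ → 603
review_id=58: ✓ → 675
review_id=59: ✗
review_id=60: ✗
ja_sum = 891 + 436 + 406 + 603 + 675 = 3011
—
[pt_avg: lang = 'pt' OR stars > 5]
review_id=50: ✗
review_id=51: ✗
review_id=52: ✗
review_id=53: ✗
review_id=54: ✓ → 1993
review_id=55: ✗
review_id=56: ✗
review_id=57: ✗
review_id=58: ✗
review_id=59: ✗
review_id=60: ✓ → 870
pt_avg = (1993 + 870) / 2 = 1431.5

ja_sum=3011, pt_avg=1431.5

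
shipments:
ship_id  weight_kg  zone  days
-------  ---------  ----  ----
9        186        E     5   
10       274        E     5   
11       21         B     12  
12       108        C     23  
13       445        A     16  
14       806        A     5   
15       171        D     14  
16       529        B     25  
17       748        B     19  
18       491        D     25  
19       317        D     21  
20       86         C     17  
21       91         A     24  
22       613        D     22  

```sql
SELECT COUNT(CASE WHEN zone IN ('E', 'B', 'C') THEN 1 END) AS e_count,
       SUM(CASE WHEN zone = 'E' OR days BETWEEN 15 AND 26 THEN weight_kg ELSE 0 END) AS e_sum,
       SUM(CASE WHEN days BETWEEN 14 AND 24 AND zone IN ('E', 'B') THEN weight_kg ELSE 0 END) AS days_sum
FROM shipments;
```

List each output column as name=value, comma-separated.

e_count=7, e_sum=3888, days_sum=748

[e_count: zone IN ('E', 'B', 'C')]
ship_id=9: ✓ → 1
ship_id=10: ✓ → 1
ship_id=11: ✓ → 1
ship_id=12: ✓ → 1
ship_id=13: ✗
ship_id=14: ✗
ship_id=15: ✗
ship_id=16: ✓ → 1
ship_id=17: ✓ → 1
ship_id=18: ✗
ship_id=19: ✗
ship_id=20: ✓ → 1
ship_id=21: ✗
ship_id=22: ✗
e_count = COUNT(1, 1, 1, 1, 1, 1, 1) = 7
—
[e_sum: zone = 'E' OR days BETWEEN 15 AND 26]
ship_id=9: ✓ → 186
ship_id=10: ✓ → 274
ship_id=11: ✗
ship_id=12: ✓ → 108
ship_id=13: ✓ → 445
ship_id=14: ✗
ship_id=15: ✗
ship_id=16: ✓ → 529
ship_id=17: ✓ → 748
ship_id=18: ✓ → 491
ship_id=19: ✓ → 317
ship_id=20: ✓ → 86
ship_id=21: ✓ → 91
ship_id=22: ✓ → 613
e_sum = 186 + 274 + 108 + 445 + 529 + 748 + 491 + 317 + 86 + 91 + 613 = 3888
—
[days_sum: days BETWEEN 14 AND 24 AND zone IN ('E', 'B')]
ship_id=9: ✗
ship_id=10: ✗
ship_id=11: ✗
ship_id=12: ✗
ship_id=13: ✗
ship_id=14: ✗
ship_id=15: ✗
ship_id=16: ✗
ship_id=17: ✓ → 748
ship_id=18: ✗
ship_id=19: ✗
ship_id=20: ✗
ship_id=21: ✗
ship_id=22: ✗
days_sum = 748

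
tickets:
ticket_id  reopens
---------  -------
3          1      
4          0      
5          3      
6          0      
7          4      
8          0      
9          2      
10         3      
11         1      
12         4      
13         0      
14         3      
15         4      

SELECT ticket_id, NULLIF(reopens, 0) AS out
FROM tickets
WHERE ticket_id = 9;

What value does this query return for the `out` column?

2

ticket_id = 9: reopens=2.
reopens=2 vs 0: differ → 2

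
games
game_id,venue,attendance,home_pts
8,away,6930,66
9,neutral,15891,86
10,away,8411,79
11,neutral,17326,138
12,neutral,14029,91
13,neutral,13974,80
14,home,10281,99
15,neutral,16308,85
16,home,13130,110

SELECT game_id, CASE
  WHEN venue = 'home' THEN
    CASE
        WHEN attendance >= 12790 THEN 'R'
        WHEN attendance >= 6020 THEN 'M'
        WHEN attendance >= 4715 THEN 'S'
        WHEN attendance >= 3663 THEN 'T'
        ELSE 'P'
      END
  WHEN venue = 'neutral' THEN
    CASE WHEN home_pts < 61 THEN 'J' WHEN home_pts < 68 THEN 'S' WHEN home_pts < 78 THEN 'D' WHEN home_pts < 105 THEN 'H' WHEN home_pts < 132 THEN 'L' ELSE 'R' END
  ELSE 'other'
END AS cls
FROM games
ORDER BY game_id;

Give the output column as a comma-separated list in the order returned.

game_id=8: venue='away' → outer ELSE → other
game_id=9: venue='neutral' → inner[home_pts < 105] → H
game_id=10: venue='away' → outer ELSE → other
game_id=11: venue='neutral' → inner[ELSE] → R
game_id=12: venue='neutral' → inner[home_pts < 105] → H
game_id=13: venue='neutral' → inner[home_pts < 105] → H
game_id=14: venue='home' → inner[attendance >= 6020] → M
game_id=15: venue='neutral' → inner[home_pts < 105] → H
game_id=16: venue='home' → inner[attendance >= 12790] → R

other, H, other, R, H, H, M, H, R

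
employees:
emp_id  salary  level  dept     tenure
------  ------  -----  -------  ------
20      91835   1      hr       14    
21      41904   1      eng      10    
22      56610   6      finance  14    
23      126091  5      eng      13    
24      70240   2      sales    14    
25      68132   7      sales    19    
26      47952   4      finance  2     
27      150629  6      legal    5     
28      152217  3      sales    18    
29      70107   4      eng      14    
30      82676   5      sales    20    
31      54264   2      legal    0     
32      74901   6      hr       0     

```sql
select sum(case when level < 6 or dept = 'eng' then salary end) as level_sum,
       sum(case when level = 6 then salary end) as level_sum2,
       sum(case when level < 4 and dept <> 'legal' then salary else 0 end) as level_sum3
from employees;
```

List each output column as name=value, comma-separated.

level_sum=737286, level_sum2=282140, level_sum3=356196

[level_sum: level < 6 or dept = 'eng']
emp_id=20: ✓ → 91835
emp_id=21: ✓ → 41904
emp_id=22: ✗
emp_id=23: ✓ → 126091
emp_id=24: ✓ → 70240
emp_id=25: ✗
emp_id=26: ✓ → 47952
emp_id=27: ✗
emp_id=28: ✓ → 152217
emp_id=29: ✓ → 70107
emp_id=30: ✓ → 82676
emp_id=31: ✓ → 54264
emp_id=32: ✗
level_sum = 91835 + 41904 + 126091 + 70240 + 47952 + 152217 + 70107 + 82676 + 54264 = 737286
—
[level_sum2: level = 6]
emp_id=20: ✗
emp_id=21: ✗
emp_id=22: ✓ → 56610
emp_id=23: ✗
emp_id=24: ✗
emp_id=25: ✗
emp_id=26: ✗
emp_id=27: ✓ → 150629
emp_id=28: ✗
emp_id=29: ✗
emp_id=30: ✗
emp_id=31: ✗
emp_id=32: ✓ → 74901
level_sum2 = 56610 + 150629 + 74901 = 282140
—
[level_sum3: level < 4 and dept <> 'legal']
emp_id=20: ✓ → 91835
emp_id=21: ✓ → 41904
emp_id=22: ✗
emp_id=23: ✗
emp_id=24: ✓ → 70240
emp_id=25: ✗
emp_id=26: ✗
emp_id=27: ✗
emp_id=28: ✓ → 152217
emp_id=29: ✗
emp_id=30: ✗
emp_id=31: ✗
emp_id=32: ✗
level_sum3 = 91835 + 41904 + 70240 + 152217 = 356196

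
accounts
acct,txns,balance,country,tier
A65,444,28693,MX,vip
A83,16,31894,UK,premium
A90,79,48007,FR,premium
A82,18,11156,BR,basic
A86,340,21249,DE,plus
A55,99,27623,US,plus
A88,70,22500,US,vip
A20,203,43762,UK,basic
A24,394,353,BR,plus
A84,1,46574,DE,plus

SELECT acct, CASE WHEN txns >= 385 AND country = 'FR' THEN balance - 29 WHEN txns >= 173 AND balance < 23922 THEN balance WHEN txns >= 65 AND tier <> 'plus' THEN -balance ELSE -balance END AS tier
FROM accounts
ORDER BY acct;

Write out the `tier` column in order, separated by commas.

-43762, 353, -27623, -28693, -11156, -31894, -46574, 21249, -22500, -48007

acct=A20: txns >= 65 AND tier <> 'plus' → -43762
acct=A24: txns >= 173 AND balance < 23922 → 353
acct=A55: ELSE → -27623
acct=A65: txns >= 65 AND tier <> 'plus' → -28693
acct=A82: ELSE → -11156
acct=A83: ELSE → -31894
acct=A84: ELSE → -46574
acct=A86: txns >= 173 AND balance < 23922 → 21249
acct=A88: txns >= 65 AND tier <> 'plus' → -22500
acct=A90: txns >= 65 AND tier <> 'plus' → -48007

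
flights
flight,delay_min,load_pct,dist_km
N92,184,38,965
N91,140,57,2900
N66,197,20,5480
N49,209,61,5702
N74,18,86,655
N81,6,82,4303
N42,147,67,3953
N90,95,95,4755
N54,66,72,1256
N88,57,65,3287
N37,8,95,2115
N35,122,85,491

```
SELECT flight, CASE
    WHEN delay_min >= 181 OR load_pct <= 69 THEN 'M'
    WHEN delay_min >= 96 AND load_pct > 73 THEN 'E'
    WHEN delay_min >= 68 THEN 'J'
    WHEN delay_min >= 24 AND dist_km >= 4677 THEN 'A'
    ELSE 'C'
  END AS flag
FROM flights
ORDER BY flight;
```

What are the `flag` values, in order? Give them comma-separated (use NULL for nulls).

E, C, M, M, C, M, C, C, M, J, M, M

flight=N35: delay_min >= 96 AND load_pct > 73 → E
flight=N37: ELSE → C
flight=N42: delay_min >= 181 OR load_pct <= 69 → M
flight=N49: delay_min >= 181 OR load_pct <= 69 → M
flight=N54: ELSE → C
flight=N66: delay_min >= 181 OR load_pct <= 69 → M
flight=N74: ELSE → C
flight=N81: ELSE → C
flight=N88: delay_min >= 181 OR load_pct <= 69 → M
flight=N90: delay_min >= 68 → J
flight=N91: delay_min >= 181 OR load_pct <= 69 → M
flight=N92: delay_min >= 181 OR load_pct <= 69 → M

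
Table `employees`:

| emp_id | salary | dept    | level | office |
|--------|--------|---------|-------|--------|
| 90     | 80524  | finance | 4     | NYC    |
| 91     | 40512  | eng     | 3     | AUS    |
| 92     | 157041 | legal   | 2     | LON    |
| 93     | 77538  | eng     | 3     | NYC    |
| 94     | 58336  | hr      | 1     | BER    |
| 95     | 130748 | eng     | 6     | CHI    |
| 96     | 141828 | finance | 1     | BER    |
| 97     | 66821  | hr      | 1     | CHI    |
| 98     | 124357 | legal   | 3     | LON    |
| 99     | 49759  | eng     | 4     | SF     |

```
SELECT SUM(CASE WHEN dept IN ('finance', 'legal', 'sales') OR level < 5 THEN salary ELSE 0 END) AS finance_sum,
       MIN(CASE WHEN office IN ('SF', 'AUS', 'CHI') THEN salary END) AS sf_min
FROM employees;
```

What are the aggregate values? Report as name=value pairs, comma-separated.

[finance_sum: dept IN ('finance', 'legal', 'sales') OR level < 5]
emp_id=90: ✓ → 80524
emp_id=91: ✓ → 40512
emp_id=92: ✓ → 157041
emp_id=93: ✓ → 77538
emp_id=94: ✓ → 58336
emp_id=95: ✗
emp_id=96: ✓ → 141828
emp_id=97: ✓ → 66821
emp_id=98: ✓ → 124357
emp_id=99: ✓ → 49759
finance_sum = 80524 + 40512 + 157041 + 77538 + 58336 + 141828 + 66821 + 124357 + 49759 = 796716
—
[sf_min: office IN ('SF', 'AUS', 'CHI')]
emp_id=90: ✗
emp_id=91: ✓ → 40512
emp_id=92: ✗
emp_id=93: ✗
emp_id=94: ✗
emp_id=95: ✓ → 130748
emp_id=96: ✗
emp_id=97: ✓ → 66821
emp_id=98: ✗
emp_id=99: ✓ → 49759
sf_min = MIN(40512, 130748, 66821, 49759) = 40512

finance_sum=796716, sf_min=40512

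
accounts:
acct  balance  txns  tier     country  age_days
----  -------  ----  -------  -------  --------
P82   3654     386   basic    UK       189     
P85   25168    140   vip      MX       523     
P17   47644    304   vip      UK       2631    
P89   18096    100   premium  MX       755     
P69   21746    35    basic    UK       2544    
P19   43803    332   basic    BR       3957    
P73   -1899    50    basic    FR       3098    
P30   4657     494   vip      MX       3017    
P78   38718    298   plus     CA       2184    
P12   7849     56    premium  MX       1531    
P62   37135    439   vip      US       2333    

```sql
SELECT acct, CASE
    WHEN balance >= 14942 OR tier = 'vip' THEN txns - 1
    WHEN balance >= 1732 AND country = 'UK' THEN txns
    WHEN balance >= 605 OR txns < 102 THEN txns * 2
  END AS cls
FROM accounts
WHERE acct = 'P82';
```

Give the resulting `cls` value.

386

acct = P82: balance=3654, txns=386, tier=basic, country=UK, age_days=189.
balance >= 14942 OR tier = 'vip' → false
balance >= 1732 AND country = 'UK' → true → 386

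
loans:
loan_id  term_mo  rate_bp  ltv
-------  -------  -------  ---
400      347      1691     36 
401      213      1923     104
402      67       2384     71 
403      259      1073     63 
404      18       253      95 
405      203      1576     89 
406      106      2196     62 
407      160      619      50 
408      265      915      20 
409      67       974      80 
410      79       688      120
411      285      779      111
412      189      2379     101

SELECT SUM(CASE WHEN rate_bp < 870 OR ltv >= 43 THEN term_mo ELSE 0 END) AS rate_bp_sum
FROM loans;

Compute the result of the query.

loan_id=400: ✗
loan_id=401: ✓ → 213
loan_id=402: ✓ → 67
loan_id=403: ✓ → 259
loan_id=404: ✓ → 18
loan_id=405: ✓ → 203
loan_id=406: ✓ → 106
loan_id=407: ✓ → 160
loan_id=408: ✗
loan_id=409: ✓ → 67
loan_id=410: ✓ → 79
loan_id=411: ✓ → 285
loan_id=412: ✓ → 189
rate_bp_sum = 213 + 67 + 259 + 18 + 203 + 106 + 160 + 67 + 79 + 285 + 189 = 1646

1646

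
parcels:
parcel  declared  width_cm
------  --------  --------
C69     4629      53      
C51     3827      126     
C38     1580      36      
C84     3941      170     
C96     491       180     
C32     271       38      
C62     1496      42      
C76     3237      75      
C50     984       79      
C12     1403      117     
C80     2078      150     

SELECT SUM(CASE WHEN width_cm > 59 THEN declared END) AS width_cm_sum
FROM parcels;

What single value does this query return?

parcel=C69: ✗
parcel=C51: ✓ → 3827
parcel=C38: ✗
parcel=C84: ✓ → 3941
parcel=C96: ✓ → 491
parcel=C32: ✗
parcel=C62: ✗
parcel=C76: ✓ → 3237
parcel=C50: ✓ → 984
parcel=C12: ✓ → 1403
parcel=C80: ✓ → 2078
width_cm_sum = 3827 + 3941 + 491 + 3237 + 984 + 1403 + 2078 = 15961

15961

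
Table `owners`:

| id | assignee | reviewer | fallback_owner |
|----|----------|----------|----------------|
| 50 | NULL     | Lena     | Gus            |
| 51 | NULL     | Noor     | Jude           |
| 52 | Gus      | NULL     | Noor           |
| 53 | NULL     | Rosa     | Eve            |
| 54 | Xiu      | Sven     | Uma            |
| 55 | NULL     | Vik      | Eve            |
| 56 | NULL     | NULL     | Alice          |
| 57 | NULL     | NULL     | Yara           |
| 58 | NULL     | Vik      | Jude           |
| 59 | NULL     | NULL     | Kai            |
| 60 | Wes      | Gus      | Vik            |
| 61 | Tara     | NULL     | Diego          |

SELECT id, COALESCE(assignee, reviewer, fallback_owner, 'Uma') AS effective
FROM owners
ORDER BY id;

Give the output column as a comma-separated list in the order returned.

id=50: assignee=NULL, reviewer=Lena → Lena
id=51: assignee=NULL, reviewer=Noor → Noor
id=52: assignee=Gus → Gus
id=53: assignee=NULL, reviewer=Rosa → Rosa
id=54: assignee=Xiu → Xiu
id=55: assignee=NULL, reviewer=Vik → Vik
id=56: assignee=NULL, reviewer=NULL, fallback_owner=Alice → Alice
id=57: assignee=NULL, reviewer=NULL, fallback_owner=Yara → Yara
id=58: assignee=NULL, reviewer=Vik → Vik
id=59: assignee=NULL, reviewer=NULL, fallback_owner=Kai → Kai
id=60: assignee=Wes → Wes
id=61: assignee=Tara → Tara

Lena, Noor, Gus, Rosa, Xiu, Vik, Alice, Yara, Vik, Kai, Wes, Tara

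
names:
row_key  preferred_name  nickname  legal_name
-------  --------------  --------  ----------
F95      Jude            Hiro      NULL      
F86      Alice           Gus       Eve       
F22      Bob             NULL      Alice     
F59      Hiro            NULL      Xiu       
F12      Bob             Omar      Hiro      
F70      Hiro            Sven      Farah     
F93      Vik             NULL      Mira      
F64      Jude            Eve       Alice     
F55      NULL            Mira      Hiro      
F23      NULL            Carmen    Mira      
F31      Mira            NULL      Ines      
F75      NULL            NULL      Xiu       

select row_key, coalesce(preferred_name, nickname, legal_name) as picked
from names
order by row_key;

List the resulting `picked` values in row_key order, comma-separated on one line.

Bob, Bob, Carmen, Mira, Mira, Hiro, Jude, Hiro, Xiu, Alice, Vik, Jude

row_key=F12: preferred_name=Bob → Bob
row_key=F22: preferred_name=Bob → Bob
row_key=F23: preferred_name=NULL, nickname=Carmen → Carmen
row_key=F31: preferred_name=Mira → Mira
row_key=F55: preferred_name=NULL, nickname=Mira → Mira
row_key=F59: preferred_name=Hiro → Hiro
row_key=F64: preferred_name=Jude → Jude
row_key=F70: preferred_name=Hiro → Hiro
row_key=F75: preferred_name=NULL, nickname=NULL, legal_name=Xiu → Xiu
row_key=F86: preferred_name=Alice → Alice
row_key=F93: preferred_name=Vik → Vik
row_key=F95: preferred_name=Jude → Jude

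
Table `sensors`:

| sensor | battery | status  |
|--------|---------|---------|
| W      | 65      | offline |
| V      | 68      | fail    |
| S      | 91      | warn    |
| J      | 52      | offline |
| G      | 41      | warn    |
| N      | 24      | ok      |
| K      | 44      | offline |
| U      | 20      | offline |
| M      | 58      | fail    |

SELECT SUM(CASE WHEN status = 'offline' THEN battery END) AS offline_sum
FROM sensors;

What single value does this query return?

181

sensor=W: ✓ → 65
sensor=V: ✗
sensor=S: ✗
sensor=J: ✓ → 52
sensor=G: ✗
sensor=N: ✗
sensor=K: ✓ → 44
sensor=U: ✓ → 20
sensor=M: ✗
offline_sum = 65 + 52 + 44 + 20 = 181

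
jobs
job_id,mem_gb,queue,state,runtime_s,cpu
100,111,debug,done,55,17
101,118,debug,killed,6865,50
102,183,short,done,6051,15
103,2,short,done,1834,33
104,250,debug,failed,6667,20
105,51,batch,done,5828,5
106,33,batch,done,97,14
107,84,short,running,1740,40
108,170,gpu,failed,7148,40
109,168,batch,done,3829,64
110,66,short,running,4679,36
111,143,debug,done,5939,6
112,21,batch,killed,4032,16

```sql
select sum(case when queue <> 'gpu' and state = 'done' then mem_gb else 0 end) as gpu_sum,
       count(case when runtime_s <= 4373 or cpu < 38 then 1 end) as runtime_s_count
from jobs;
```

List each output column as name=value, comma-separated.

[gpu_sum: queue <> 'gpu' and state = 'done']
job_id=100: ✓ → 111
job_id=101: ✗
job_id=102: ✓ → 183
job_id=103: ✓ → 2
job_id=104: ✗
job_id=105: ✓ → 51
job_id=106: ✓ → 33
job_id=107: ✗
job_id=108: ✗
job_id=109: ✓ → 168
job_id=110: ✗
job_id=111: ✓ → 143
job_id=112: ✗
gpu_sum = 111 + 183 + 2 + 51 + 33 + 168 + 143 = 691
—
[runtime_s_count: runtime_s <= 4373 or cpu < 38]
job_id=100: ✓ → 1
job_id=101: ✗
job_id=102: ✓ → 1
job_id=103: ✓ → 1
job_id=104: ✓ → 1
job_id=105: ✓ → 1
job_id=106: ✓ → 1
job_id=107: ✓ → 1
job_id=108: ✗
job_id=109: ✓ → 1
job_id=110: ✓ → 1
job_id=111: ✓ → 1
job_id=112: ✓ → 1
runtime_s_count = COUNT(1, 1, 1, 1, 1, 1, 1, 1, 1, 1, 1) = 11

gpu_sum=691, runtime_s_count=11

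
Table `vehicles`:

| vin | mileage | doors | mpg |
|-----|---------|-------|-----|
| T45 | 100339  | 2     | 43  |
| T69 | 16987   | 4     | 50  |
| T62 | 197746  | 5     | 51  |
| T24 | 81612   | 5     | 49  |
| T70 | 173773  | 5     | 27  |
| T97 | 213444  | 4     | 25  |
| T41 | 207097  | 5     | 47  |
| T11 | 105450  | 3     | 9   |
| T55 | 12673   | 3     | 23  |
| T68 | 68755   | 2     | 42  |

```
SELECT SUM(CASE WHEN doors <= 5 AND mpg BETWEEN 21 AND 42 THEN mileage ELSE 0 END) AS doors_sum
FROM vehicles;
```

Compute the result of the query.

vin=T45: ✗
vin=T69: ✗
vin=T62: ✗
vin=T24: ✗
vin=T70: ✓ → 173773
vin=T97: ✓ → 213444
vin=T41: ✗
vin=T11: ✗
vin=T55: ✓ → 12673
vin=T68: ✓ → 68755
doors_sum = 173773 + 213444 + 12673 + 68755 = 468645

468645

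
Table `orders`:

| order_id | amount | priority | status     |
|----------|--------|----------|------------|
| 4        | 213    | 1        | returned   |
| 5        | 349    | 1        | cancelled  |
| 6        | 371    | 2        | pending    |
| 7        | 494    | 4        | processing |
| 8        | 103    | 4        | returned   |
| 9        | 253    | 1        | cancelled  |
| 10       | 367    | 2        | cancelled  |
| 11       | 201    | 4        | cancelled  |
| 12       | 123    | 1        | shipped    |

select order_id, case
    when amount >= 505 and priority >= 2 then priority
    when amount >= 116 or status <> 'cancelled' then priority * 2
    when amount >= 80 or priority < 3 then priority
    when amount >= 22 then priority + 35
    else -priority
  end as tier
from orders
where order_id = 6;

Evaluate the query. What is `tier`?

4

order_id = 6: amount=371, priority=2, status=pending.
amount >= 505 and priority >= 2 → false
amount >= 116 or status <> 'cancelled' → true → 4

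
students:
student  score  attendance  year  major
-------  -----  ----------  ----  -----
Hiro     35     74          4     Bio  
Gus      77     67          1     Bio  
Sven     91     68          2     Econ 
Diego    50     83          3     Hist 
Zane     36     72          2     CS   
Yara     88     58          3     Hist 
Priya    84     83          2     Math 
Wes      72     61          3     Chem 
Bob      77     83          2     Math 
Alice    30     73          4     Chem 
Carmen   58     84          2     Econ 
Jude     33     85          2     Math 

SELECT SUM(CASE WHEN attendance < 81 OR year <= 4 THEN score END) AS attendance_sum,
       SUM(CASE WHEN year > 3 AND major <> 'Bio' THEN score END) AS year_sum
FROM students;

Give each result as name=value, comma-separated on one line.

[attendance_sum: attendance < 81 OR year <= 4]
student=Hiro: ✓ → 35
student=Gus: ✓ → 77
student=Sven: ✓ → 91
student=Diego: ✓ → 50
student=Zane: ✓ → 36
student=Yara: ✓ → 88
student=Priya: ✓ → 84
student=Wes: ✓ → 72
student=Bob: ✓ → 77
student=Alice: ✓ → 30
student=Carmen: ✓ → 58
student=Jude: ✓ → 33
attendance_sum = 35 + 77 + 91 + 50 + 36 + 88 + 84 + 72 + 77 + 30 + 58 + 33 = 731
—
[year_sum: year > 3 AND major <> 'Bio']
student=Hiro: ✗
student=Gus: ✗
student=Sven: ✗
student=Diego: ✗
student=Zane: ✗
student=Yara: ✗
student=Priya: ✗
student=Wes: ✗
student=Bob: ✗
student=Alice: ✓ → 30
student=Carmen: ✗
student=Jude: ✗
year_sum = 30

attendance_sum=731, year_sum=30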